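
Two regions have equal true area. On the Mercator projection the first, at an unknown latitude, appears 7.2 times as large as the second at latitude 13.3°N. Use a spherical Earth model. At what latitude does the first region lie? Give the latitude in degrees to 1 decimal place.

On Mercator, (apparent₁)/(apparent₂) = sec²φ₁ / sec²φ₂ when true areas are equal.
cos²φ₂ / cos²φ₁ = 7.2  ⇒  cos φ₁ = cos 13.3° / √7.2 = 0.9732/2.683 = 0.3627.
φ₁ = arccos(0.3627) ≈ 68.7°.

68.7°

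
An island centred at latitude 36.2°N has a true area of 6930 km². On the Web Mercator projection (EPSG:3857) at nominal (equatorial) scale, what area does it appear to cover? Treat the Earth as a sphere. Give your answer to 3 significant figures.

10600 km²

Mercator is conformal, so the point scale is isotropic: h = k = sec φ = 1/cos φ.
Areal scale = k² = sec²φ = 1/cos²(36.2°) = 1/0.8070² = 1.536.
Apparent area = 6930 × 1.536 ≈ 10600 km².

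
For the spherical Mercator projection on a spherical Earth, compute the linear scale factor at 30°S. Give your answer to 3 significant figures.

1.15

The Mercator projection is conformal; its linear scale factor is the same in every direction and equals sec φ = 1/cos φ.
k = 1/cos 30° = 1/0.8660 = 1.155.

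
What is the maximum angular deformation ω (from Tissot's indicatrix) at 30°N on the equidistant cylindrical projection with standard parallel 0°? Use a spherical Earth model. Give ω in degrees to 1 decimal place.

Plate carrée maps x = Rλ, y = Rφ. The meridian scale is h = 1 and the parallel scale is k = 1/cos φ = sec φ.
At 30°: h = 1.000, k = 1.155; principal scales a = 1.155, b = 1.000.
sin(ω/2) = (a − b)/(a + b) = 0.1547/2.155 = 0.07180, so ω = 2 arcsin(0.07180) ≈ 8.2°.

8.2°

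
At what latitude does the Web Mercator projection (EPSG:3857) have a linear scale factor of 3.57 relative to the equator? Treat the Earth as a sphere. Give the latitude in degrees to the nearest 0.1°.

Mercator scale is k = sec φ = 1/cos φ.
1/cos φ = 3.57  ⇒  cos φ = 0.2801  ⇒  φ = arccos(0.2801) ≈ 73.7°.

73.7°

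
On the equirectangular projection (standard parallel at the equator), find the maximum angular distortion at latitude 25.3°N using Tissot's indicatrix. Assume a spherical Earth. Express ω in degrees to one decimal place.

For the equirectangular projection with φ₀ = 0 (plate carrée), h = 1 along meridians and k = sec φ along parallels.
At 25.3°: h = 1.000, k = 1.106; principal scales a = 1.106, b = 1.000.
sin(ω/2) = (a − b)/(a + b) = 0.1061/2.106 = 0.05037, so ω = 2 arcsin(0.05037) ≈ 5.8°.

5.8°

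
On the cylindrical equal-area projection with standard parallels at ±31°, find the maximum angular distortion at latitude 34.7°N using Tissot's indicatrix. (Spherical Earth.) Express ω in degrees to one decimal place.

For cylindrical equal-area with standard parallel φ₀, h = cos φ / cos φ₀ and k = cos φ₀ / cos φ, so h·k = 1.
At 34.7°: h = 0.9591, k = 1.043; principal scales a = 1.043, b = 0.9591.
sin(ω/2) = (a − b)/(a + b) = 0.08346/2.002 = 0.04169, so ω = 2 arcsin(0.04169) ≈ 4.8°.

4.8°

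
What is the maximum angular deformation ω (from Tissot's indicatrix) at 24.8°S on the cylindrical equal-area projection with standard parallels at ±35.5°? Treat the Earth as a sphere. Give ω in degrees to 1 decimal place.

12.5°

Cylindrical equal-area (φ₀ = 35.5°): h = cos φ / cos 35.5° along meridians, k = cos 35.5° / cos φ along parallels; h·k = 1.
At 24.8°: h = 1.115, k = 0.8968; principal scales a = 1.115, b = 0.8968.
sin(ω/2) = (a − b)/(a + b) = 0.2182/2.012 = 0.1085, so ω = 2 arcsin(0.1085) ≈ 12.5°.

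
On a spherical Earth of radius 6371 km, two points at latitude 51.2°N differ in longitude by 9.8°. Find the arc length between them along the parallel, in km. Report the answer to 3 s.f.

683 km

Arc length along a parallel = R cos φ · Δλ (with Δλ in radians).
= 6371 × cos 51.2° × (9.8° × π/180) = 6371 × 0.6266 × 0.1710 ≈ 683 km.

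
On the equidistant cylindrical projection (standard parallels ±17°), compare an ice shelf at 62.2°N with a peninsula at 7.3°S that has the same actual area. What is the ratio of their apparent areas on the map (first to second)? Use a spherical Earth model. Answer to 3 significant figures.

2.13

With standard parallel φ₀ = 17°, the equirectangular projection gives x = Rλ cos φ₀, y = Rφ, so h = 1 and k = cos 17° / cos φ.
Areal scale at 62.2°: h·k = 1.000 × 2.050 = 2.050.
Areal scale at 7.3°: h·k = 1.000 × 0.9641 = 0.9641.
Ratio = 2.050/0.9641 ≈ 2.13.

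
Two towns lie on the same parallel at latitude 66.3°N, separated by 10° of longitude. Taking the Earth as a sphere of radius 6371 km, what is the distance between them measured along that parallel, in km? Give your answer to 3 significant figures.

Arc length along a parallel = R cos φ · Δλ (with Δλ in radians).
= 6371 × cos 66.3° × (10° × π/180) = 6371 × 0.4019 × 0.1745 ≈ 447 km.

447 km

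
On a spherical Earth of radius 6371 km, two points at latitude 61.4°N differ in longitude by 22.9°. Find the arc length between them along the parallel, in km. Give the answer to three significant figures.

1220 km

Arc length along a parallel = R cos φ · Δλ (with Δλ in radians).
= 6371 × cos 61.4° × (22.9° × π/180) = 6371 × 0.4787 × 0.3997 ≈ 1220 km.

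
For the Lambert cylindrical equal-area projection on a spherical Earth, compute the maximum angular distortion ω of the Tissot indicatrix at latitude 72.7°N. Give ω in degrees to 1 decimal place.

The Lambert cylindrical equal-area projection is the cylindrical equal-area projection with its standard parallel at the equator (φ₀ = 0). Cylindrical equal-area (φ₀ = 0°): h = cos φ / cos 0° along meridians, k = cos 0° / cos φ along parallels; h·k = 1.
At 72.7°: h = 0.2974, k = 3.363; principal scales a = 3.363, b = 0.2974.
sin(ω/2) = (a − b)/(a + b) = 3.065/3.660 = 0.8375, so ω = 2 arcsin(0.8375) ≈ 113.8°.

113.8°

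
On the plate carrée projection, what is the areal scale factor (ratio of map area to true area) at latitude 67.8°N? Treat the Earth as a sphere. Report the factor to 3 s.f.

2.65

In the plate carrée (x = Rλ, y = Rφ), meridians are true-scale (h = 1) and parallels are stretched by k = sec φ.
Areal scale = h·k = 1 × sec φ; at 67.8°, h = 1.000, k = 2.647, so h·k = 2.647.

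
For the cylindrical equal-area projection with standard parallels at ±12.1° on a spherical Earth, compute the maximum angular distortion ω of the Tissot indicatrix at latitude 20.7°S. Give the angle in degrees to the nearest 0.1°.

5.1°

A cylindrical equal-area projection with standard parallel φ₀ has meridian scale h = cos φ / cos φ₀ and parallel scale k = cos φ₀ / cos φ (so areas are preserved, h·k = 1).
At 20.7°: h = 0.9567, k = 1.045; principal scales a = 1.045, b = 0.9567.
sin(ω/2) = (a − b)/(a + b) = 0.08856/2.002 = 0.04424, so ω = 2 arcsin(0.04424) ≈ 5.1°.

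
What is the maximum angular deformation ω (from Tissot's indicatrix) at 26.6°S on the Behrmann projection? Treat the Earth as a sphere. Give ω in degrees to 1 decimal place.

Behrmann is a cylindrical equal-area projection with standard parallels at ±30°. A cylindrical equal-area projection with standard parallel φ₀ has meridian scale h = cos φ / cos φ₀ and parallel scale k = cos φ₀ / cos φ (so areas are preserved, h·k = 1).
At 26.6°: h = 1.032, k = 0.9685; principal scales a = 1.032, b = 0.9685.
sin(ω/2) = (a − b)/(a + b) = 0.06394/2.001 = 0.03195, so ω = 2 arcsin(0.03195) ≈ 3.7°.

3.7°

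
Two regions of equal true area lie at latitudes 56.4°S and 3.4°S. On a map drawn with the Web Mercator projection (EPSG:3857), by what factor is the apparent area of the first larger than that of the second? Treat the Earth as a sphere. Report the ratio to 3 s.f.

Mercator areal scale is sec²φ.
At 56.4°: sec²(56.4°) = 1/0.5534² = 3.265.
At 3.4°: sec²(3.4°) = 1/0.9982² = 1.004.
Ratio = 3.265/1.004 = cos²(3.4°)/cos²(56.4°) ≈ 3.25.

3.25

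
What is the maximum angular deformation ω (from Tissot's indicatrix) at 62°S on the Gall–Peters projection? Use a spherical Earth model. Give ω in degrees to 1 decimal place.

45.7°

Gall–Peters is a cylindrical equal-area projection with standard parallels at ±45°. Cylindrical equal-area (φ₀ = 45°): h = cos φ / cos 45° along meridians, k = cos 45° / cos φ along parallels; h·k = 1.
At 62°: h = 0.6639, k = 1.506; principal scales a = 1.506, b = 0.6639.
sin(ω/2) = (a − b)/(a + b) = 0.8422/2.170 = 0.3881, so ω = 2 arcsin(0.3881) ≈ 45.7°.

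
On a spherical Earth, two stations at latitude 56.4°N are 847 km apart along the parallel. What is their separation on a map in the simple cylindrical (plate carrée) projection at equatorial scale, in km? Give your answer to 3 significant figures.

In the plate carrée (x = Rλ, y = Rφ), meridians are true-scale (h = 1) and parallels are stretched by k = sec φ.
Along the parallel, k = sec 56.4° = 1/0.5534 = 1.807.
Map distance = 847 × 1.807 ≈ 1530 km.

1530 km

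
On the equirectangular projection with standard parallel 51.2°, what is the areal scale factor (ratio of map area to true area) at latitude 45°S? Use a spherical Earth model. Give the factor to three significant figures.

0.886

In the equirectangular projection with standard parallel φ₀ = 51.2° (x = Rλ cos φ₀, y = Rφ), meridians are true-scale (h = 1) and the parallel scale is k = cos φ₀ / cos φ.
Areal scale = h·k = 1 × cos φ₀ / cos φ; at 45°, h = 1.000, k = 0.8862, so h·k = 0.8862.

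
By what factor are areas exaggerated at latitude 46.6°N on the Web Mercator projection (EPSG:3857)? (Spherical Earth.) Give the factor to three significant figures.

The Mercator projection is conformal; its linear scale factor is the same in every direction and equals sec φ = 1/cos φ.
Areal scale = k² = sec²φ = 1/cos²(46.6°) = 1/0.6871² = 2.118.

2.12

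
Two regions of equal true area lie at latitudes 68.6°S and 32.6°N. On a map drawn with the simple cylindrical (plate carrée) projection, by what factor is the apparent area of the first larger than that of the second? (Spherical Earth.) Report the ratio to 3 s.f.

In the plate carrée (x = Rλ, y = Rφ), meridians are true-scale (h = 1) and parallels are stretched by k = sec φ.
Areal scale at 68.6°: h·k = 1.000 × 2.741 = 2.741.
Areal scale at 32.6°: h·k = 1.000 × 1.187 = 1.187.
Ratio = 2.741/1.187 ≈ 2.31.

2.31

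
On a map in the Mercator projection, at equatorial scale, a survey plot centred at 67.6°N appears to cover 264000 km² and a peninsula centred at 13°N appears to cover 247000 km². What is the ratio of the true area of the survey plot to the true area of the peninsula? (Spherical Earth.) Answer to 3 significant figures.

0.163

On Mercator the areal scale is sec²φ, so true area = apparent × cos²φ.
True area of survey plot: 264000 × cos²(67.6°) = 264000 × 0.1452 = 38340 km².
True area of peninsula: 247000 × cos²(13°) = 247000 × 0.9494 = 234500 km².
Ratio = 38340 / 234500 ≈ 0.163.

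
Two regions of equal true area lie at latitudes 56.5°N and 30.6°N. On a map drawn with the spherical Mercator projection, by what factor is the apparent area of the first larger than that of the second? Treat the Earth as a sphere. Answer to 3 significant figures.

2.43

On Mercator, area is exaggerated by sec²φ = 1/cos²φ.
At 56.5°: sec²(56.5°) = 1/0.5519² = 3.283.
At 30.6°: sec²(30.6°) = 1/0.8607² = 1.350.
Ratio = 3.283/1.350 = cos²(30.6°)/cos²(56.5°) ≈ 2.43.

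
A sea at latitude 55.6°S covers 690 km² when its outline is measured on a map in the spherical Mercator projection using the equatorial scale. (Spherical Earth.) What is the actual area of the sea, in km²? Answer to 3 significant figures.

Mercator is conformal, so the point scale is isotropic: h = k = sec φ = 1/cos φ.
Areal scale = k² = sec²φ = 1/cos²(55.6°) = 1/0.5650² = 3.133.
True area = apparent / (areal scale) = 690 / 3.133 ≈ 220 km².

220 km²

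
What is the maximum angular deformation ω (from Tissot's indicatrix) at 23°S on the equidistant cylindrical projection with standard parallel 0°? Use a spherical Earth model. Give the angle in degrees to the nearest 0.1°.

For the equirectangular projection with φ₀ = 0 (plate carrée), h = 1 along meridians and k = sec φ along parallels.
At 23°: h = 1.000, k = 1.086; principal scales a = 1.086, b = 1.000.
sin(ω/2) = (a − b)/(a + b) = 0.08636/2.086 = 0.04139, so ω = 2 arcsin(0.04139) ≈ 4.7°.

4.7°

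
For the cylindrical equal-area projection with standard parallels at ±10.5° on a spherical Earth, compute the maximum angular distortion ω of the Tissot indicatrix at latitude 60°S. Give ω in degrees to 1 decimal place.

Cylindrical equal-area (φ₀ = 10.5°): h = cos φ / cos 10.5° along meridians, k = cos 10.5° / cos φ along parallels; h·k = 1.
At 60°: h = 0.5085, k = 1.967; principal scales a = 1.967, b = 0.5085.
sin(ω/2) = (a − b)/(a + b) = 1.458/2.475 = 0.5891, so ω = 2 arcsin(0.5891) ≈ 72.2°.

72.2°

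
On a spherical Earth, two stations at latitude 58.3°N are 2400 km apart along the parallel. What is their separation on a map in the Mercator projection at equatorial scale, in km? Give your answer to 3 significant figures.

The Mercator projection is conformal; its linear scale factor is the same in every direction and equals sec φ = 1/cos φ.
Along the parallel, k = sec 58.3° = 1/0.5255 = 1.903.
Map distance = 2400 × 1.903 ≈ 4570 km.

4570 km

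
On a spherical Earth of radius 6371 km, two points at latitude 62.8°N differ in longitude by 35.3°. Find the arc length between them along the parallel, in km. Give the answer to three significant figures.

Arc length along a parallel = R cos φ · Δλ (with Δλ in radians).
= 6371 × cos 62.8° × (35.3° × π/180) = 6371 × 0.4571 × 0.6161 ≈ 1790 km.

1790 km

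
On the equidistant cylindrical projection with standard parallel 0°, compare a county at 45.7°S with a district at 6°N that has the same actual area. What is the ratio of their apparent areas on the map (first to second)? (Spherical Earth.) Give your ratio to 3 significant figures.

1.42

Plate carrée maps x = Rλ, y = Rφ. The meridian scale is h = 1 and the parallel scale is k = 1/cos φ = sec φ.
Areal scale at 45.7°: h·k = 1.000 × 1.432 = 1.432.
Areal scale at 6°: h·k = 1.000 × 1.006 = 1.006.
Ratio = 1.432/1.006 ≈ 1.42.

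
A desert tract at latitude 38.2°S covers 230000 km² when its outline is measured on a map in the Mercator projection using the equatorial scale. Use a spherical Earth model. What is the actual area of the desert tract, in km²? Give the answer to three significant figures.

142000 km²

For Mercator, h = k = sec φ (a conformal cylindrical projection has a single point scale, 1/cos φ).
Areal scale = k² = sec²φ = 1/cos²(38.2°) = 1/0.7859² = 1.619.
True area = apparent / (areal scale) = 230000 / 1.619 ≈ 142000 km².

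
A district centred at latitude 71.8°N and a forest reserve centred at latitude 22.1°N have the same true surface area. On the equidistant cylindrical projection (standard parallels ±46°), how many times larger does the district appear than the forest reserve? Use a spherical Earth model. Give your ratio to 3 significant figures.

The equidistant cylindrical projection with φ₀ = 46° has h = 1 (meridians true) and k = cos φ₀ / cos φ along parallels.
Areal scale at 71.8°: h·k = 1.000 × 2.224 = 2.224.
Areal scale at 22.1°: h·k = 1.000 × 0.7497 = 0.7497.
Ratio = 2.224/0.7497 ≈ 2.97.

2.97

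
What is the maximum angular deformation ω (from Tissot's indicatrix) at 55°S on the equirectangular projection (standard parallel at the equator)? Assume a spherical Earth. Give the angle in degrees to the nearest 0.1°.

Plate carrée maps x = Rλ, y = Rφ. The meridian scale is h = 1 and the parallel scale is k = 1/cos φ = sec φ.
At 55°: h = 1.000, k = 1.743; principal scales a = 1.743, b = 1.000.
sin(ω/2) = (a − b)/(a + b) = 0.7434/2.743 = 0.2710, so ω = 2 arcsin(0.2710) ≈ 31.4°.

31.4°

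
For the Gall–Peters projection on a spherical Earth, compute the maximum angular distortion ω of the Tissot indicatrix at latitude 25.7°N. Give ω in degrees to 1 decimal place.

27.5°

Gall–Peters is a cylindrical equal-area projection with standard parallels at ±45°. Cylindrical equal-area (φ₀ = 45°): h = cos φ / cos 45° along meridians, k = cos 45° / cos φ along parallels; h·k = 1.
At 25.7°: h = 1.274, k = 0.7847; principal scales a = 1.274, b = 0.7847.
sin(ω/2) = (a − b)/(a + b) = 0.4896/2.059 = 0.2378, so ω = 2 arcsin(0.2378) ≈ 27.5°.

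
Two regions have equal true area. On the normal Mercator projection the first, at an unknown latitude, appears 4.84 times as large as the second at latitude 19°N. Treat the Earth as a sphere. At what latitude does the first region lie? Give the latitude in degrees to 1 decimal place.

64.5°

On Mercator, (apparent₁)/(apparent₂) = sec²φ₁ / sec²φ₂ when true areas are equal.
cos²φ₂ / cos²φ₁ = 4.84  ⇒  cos φ₁ = cos 19° / √4.84 = 0.9455/2.200 = 0.4298.
φ₁ = arccos(0.4298) ≈ 64.5°.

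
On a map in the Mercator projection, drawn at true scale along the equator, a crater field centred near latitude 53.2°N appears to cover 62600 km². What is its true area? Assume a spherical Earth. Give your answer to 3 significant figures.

22500 km²

The Mercator projection is conformal; its linear scale factor is the same in every direction and equals sec φ = 1/cos φ.
Areal scale = k² = sec²φ = 1/cos²(53.2°) = 1/0.5990² = 2.787.
True area = apparent / (areal scale) = 62600 / 2.787 ≈ 22500 km².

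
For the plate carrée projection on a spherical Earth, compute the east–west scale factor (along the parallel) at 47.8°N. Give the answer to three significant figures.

1.49

Plate carrée maps x = Rλ, y = Rφ. The meridian scale is h = 1 and the parallel scale is k = 1/cos φ = sec φ.
k = 1/cos 47.8° = 1/0.6717 = 1.489.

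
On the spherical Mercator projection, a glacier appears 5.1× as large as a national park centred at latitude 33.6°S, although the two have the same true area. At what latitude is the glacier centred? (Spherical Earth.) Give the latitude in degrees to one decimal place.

68.4°

For equal true areas on Mercator, apparent areas scale as sec²φ, so the ratio is cos²φ₂ / cos²φ₁.
cos²φ₂ / cos²φ₁ = 5.1  ⇒  cos φ₁ = cos 33.6° / √5.1 = 0.8329/2.258 = 0.3688.
φ₁ = arccos(0.3688) ≈ 68.4°.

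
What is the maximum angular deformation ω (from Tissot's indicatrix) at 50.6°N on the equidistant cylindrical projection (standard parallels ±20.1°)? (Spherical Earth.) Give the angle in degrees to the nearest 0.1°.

In the equirectangular projection with standard parallel φ₀ = 20.1° (x = Rλ cos φ₀, y = Rφ), meridians are true-scale (h = 1) and the parallel scale is k = cos φ₀ / cos φ.
At 50.6°: h = 1.000, k = 1.480; principal scales a = 1.480, b = 1.000.
sin(ω/2) = (a − b)/(a + b) = 0.4795/2.480 = 0.1934, so ω = 2 arcsin(0.1934) ≈ 22.3°.

22.3°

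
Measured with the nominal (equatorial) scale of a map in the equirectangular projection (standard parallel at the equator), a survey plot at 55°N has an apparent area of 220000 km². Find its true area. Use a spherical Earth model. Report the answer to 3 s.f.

126000 km²

Plate carrée maps x = Rλ, y = Rφ. The meridian scale is h = 1 and the parallel scale is k = 1/cos φ = sec φ.
Areal scale = h·k = 1 × sec φ; at 55°, h = 1.000, k = 1.743, so h·k = 1.743.
True area = apparent / (areal scale) = 220000 / 1.743 ≈ 126000 km².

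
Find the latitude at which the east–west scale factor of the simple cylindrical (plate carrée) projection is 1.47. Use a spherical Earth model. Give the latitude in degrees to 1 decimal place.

47.1°

Plate carrée: h = 1, k = sec φ along parallels.
sec φ = 1.47  ⇒  cos φ = 0.6803  ⇒  φ ≈ 47.1°.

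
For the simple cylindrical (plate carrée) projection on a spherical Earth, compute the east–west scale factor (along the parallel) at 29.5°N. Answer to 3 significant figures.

1.15

For the equirectangular projection with φ₀ = 0 (plate carrée), h = 1 along meridians and k = sec φ along parallels.
k = 1/cos 29.5° = 1/0.8704 = 1.149.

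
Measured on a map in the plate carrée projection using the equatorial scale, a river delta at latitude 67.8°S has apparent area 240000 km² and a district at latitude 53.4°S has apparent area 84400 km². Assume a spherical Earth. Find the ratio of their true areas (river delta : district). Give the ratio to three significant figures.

1.80

On the plate carrée, areal scale = h·k = 1 × sec φ, so true area = apparent × cos φ.
True area of river delta: 240000 × cos(67.8°) = 240000 × 0.3778 = 90680 km².
True area of district: 84400 × cos(53.4°) = 84400 × 0.5962 = 50320 km².
Ratio = 90680 / 50320 ≈ 1.80.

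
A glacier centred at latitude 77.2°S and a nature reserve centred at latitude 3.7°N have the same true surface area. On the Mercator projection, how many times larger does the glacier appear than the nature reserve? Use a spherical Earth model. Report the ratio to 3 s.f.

Mercator is conformal with k = sec φ, so areal scale = k² = sec²φ.
At 77.2°: sec²(77.2°) = 1/0.2215² = 20.37.
At 3.7°: sec²(3.7°) = 1/0.9979² = 1.004.
Ratio = 20.37/1.004 = cos²(3.7°)/cos²(77.2°) ≈ 20.3.

20.3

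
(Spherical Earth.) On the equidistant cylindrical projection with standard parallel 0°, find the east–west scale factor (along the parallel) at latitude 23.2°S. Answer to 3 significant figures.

For the equirectangular projection with φ₀ = 0 (plate carrée), h = 1 along meridians and k = sec φ along parallels.
k = 1/cos 23.2° = 1/0.9191 = 1.088.

1.09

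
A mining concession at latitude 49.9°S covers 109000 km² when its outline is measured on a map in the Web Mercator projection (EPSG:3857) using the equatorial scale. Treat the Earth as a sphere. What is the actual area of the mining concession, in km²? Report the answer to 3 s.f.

Mercator is conformal, so the point scale is isotropic: h = k = sec φ = 1/cos φ.
Areal scale = k² = sec²φ = 1/cos²(49.9°) = 1/0.6441² = 2.410.
True area = apparent / (areal scale) = 109000 / 2.410 ≈ 45200 km².

45200 km²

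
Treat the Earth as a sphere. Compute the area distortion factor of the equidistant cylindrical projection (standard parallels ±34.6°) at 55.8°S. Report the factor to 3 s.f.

1.46

In the equirectangular projection with standard parallel φ₀ = 34.6° (x = Rλ cos φ₀, y = Rφ), meridians are true-scale (h = 1) and the parallel scale is k = cos φ₀ / cos φ.
Areal scale = h·k = 1 × cos φ₀ / cos φ; at 55.8°, h = 1.000, k = 1.464, so h·k = 1.464.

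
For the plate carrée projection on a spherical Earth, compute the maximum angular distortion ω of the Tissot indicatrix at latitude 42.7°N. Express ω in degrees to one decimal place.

Plate carrée maps x = Rλ, y = Rφ. The meridian scale is h = 1 and the parallel scale is k = 1/cos φ = sec φ.
At 42.7°: h = 1.000, k = 1.361; principal scales a = 1.361, b = 1.000.
sin(ω/2) = (a − b)/(a + b) = 0.3607/2.361 = 0.1528, so ω = 2 arcsin(0.1528) ≈ 17.6°.

17.6°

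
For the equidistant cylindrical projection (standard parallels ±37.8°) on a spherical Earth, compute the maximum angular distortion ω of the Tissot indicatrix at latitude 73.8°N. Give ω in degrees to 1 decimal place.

With standard parallel φ₀ = 37.8°, the equirectangular projection gives x = Rλ cos φ₀, y = Rφ, so h = 1 and k = cos 37.8° / cos φ.
At 73.8°: h = 1.000, k = 2.832; principal scales a = 2.832, b = 1.000.
sin(ω/2) = (a − b)/(a + b) = 1.832/3.832 = 0.4781, so ω = 2 arcsin(0.4781) ≈ 57.1°.

57.1°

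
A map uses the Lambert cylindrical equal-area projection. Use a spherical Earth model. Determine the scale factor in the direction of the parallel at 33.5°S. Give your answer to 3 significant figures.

1.20

The Lambert cylindrical equal-area projection is the cylindrical equal-area projection with its standard parallel at the equator (φ₀ = 0). A cylindrical equal-area projection with standard parallel φ₀ has meridian scale h = cos φ / cos φ₀ and parallel scale k = cos φ₀ / cos φ (so areas are preserved, h·k = 1).
k = cos 0° / cos 33.5° = 1.000/0.8339 = 1.199.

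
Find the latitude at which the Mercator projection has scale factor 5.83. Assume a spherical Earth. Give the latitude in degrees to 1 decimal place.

80.1°

Mercator scale is k = sec φ = 1/cos φ.
1/cos φ = 5.83  ⇒  cos φ = 0.1715  ⇒  φ = arccos(0.1715) ≈ 80.1°.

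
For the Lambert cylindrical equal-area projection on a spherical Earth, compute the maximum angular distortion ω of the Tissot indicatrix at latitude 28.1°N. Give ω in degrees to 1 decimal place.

14.3°

The Lambert cylindrical equal-area projection is the cylindrical equal-area projection with its standard parallel at the equator (φ₀ = 0). Cylindrical equal-area (φ₀ = 0°): h = cos φ / cos 0° along meridians, k = cos 0° / cos φ along parallels; h·k = 1.
At 28.1°: h = 0.8821, k = 1.134; principal scales a = 1.134, b = 0.8821.
sin(ω/2) = (a − b)/(a + b) = 0.2515/2.016 = 0.1248, so ω = 2 arcsin(0.1248) ≈ 14.3°.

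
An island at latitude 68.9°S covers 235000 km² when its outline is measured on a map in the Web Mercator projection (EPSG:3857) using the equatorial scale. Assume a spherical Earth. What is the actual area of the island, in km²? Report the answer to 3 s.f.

For Mercator, h = k = sec φ (a conformal cylindrical projection has a single point scale, 1/cos φ).
Areal scale = k² = sec²φ = 1/cos²(68.9°) = 1/0.3600² = 7.716.
True area = apparent / (areal scale) = 235000 / 7.716 ≈ 30500 km².

30500 km²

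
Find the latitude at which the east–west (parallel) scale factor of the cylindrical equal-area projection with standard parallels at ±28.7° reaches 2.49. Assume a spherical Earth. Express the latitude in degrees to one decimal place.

69.4°

For cylindrical equal-area with standard parallel φ₀, h = cos φ / cos φ₀ and k = cos φ₀ / cos φ, so h·k = 1.
k = cos φ₀ / cos φ = 2.49  ⇒  cos φ = cos 28.7° / 2.49 = 0.3523.
φ = arccos(0.3523) ≈ 69.4°.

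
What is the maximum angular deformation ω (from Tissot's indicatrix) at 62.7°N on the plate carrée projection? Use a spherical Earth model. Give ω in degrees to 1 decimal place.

43.6°

Plate carrée maps x = Rλ, y = Rφ. The meridian scale is h = 1 and the parallel scale is k = 1/cos φ = sec φ.
At 62.7°: h = 1.000, k = 2.180; principal scales a = 2.180, b = 1.000.
sin(ω/2) = (a − b)/(a + b) = 1.180/3.180 = 0.3711, so ω = 2 arcsin(0.3711) ≈ 43.6°.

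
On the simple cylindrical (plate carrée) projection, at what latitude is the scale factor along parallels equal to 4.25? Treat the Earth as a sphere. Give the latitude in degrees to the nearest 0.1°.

76.4°

Plate carrée: h = 1, k = sec φ along parallels.
sec φ = 4.25  ⇒  cos φ = 0.2353  ⇒  φ ≈ 76.4°.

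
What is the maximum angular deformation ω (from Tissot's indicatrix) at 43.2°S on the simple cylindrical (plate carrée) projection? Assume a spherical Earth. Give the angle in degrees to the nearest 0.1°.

18.0°

In the plate carrée (x = Rλ, y = Rφ), meridians are true-scale (h = 1) and parallels are stretched by k = sec φ.
At 43.2°: h = 1.000, k = 1.372; principal scales a = 1.372, b = 1.000.
sin(ω/2) = (a − b)/(a + b) = 0.3718/2.372 = 0.1568, so ω = 2 arcsin(0.1568) ≈ 18.0°.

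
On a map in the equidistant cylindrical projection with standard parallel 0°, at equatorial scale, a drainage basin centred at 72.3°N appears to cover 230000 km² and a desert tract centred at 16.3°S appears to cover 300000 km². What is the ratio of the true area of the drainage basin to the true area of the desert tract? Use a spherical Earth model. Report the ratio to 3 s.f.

0.243

Plate carrée has h = 1 and k = sec φ, giving areal scale sec φ; true area = (apparent area) · cos φ.
True area of drainage basin: 230000 × cos(72.3°) = 230000 × 0.3040 = 69930 km².
True area of desert tract: 300000 × cos(16.3°) = 300000 × 0.9598 = 287900 km².
Ratio = 69930 / 287900 ≈ 0.243.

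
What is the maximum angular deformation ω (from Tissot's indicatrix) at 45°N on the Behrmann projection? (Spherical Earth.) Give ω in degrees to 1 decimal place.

The Behrmann projection is cylindrical equal-area with φ₀ = 30°. For cylindrical equal-area with standard parallel φ₀, h = cos φ / cos φ₀ and k = cos φ₀ / cos φ, so h·k = 1.
At 45°: h = 0.8165, k = 1.225; principal scales a = 1.225, b = 0.8165.
sin(ω/2) = (a − b)/(a + b) = 0.4082/2.041 = 0.2000, so ω = 2 arcsin(0.2000) ≈ 23.1°.

23.1°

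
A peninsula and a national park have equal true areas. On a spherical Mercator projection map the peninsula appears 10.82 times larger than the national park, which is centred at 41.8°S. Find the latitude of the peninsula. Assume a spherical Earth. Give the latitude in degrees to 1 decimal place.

Mercator areal scale is sec²φ, so apparent-area ratio = sec²φ₁ / sec²φ₂ = cos²φ₂ / cos²φ₁.
cos²φ₂ / cos²φ₁ = 10.82  ⇒  cos φ₁ = cos 41.8° / √10.82 = 0.7455/3.289 = 0.2266.
φ₁ = arccos(0.2266) ≈ 76.9°.

76.9°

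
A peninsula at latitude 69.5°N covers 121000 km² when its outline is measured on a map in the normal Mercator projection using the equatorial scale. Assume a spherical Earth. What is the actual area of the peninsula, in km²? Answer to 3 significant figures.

The Mercator projection is conformal; its linear scale factor is the same in every direction and equals sec φ = 1/cos φ.
Areal scale = k² = sec²φ = 1/cos²(69.5°) = 1/0.3502² = 8.154.
True area = apparent / (areal scale) = 121000 / 8.154 ≈ 14800 km².

14800 km²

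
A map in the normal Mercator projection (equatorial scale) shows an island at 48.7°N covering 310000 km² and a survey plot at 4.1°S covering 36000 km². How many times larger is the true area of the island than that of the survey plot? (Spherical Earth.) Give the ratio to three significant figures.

Mercator's areal exaggeration is sec²φ; hence true area = (apparent area) · cos²φ.
True area of island: 310000 × cos²(48.7°) = 310000 × 0.4356 = 135000 km².
True area of survey plot: 36000 × cos²(4.1°) = 36000 × 0.9949 = 35820 km².
Ratio = 135000 / 35820 ≈ 3.77.

3.77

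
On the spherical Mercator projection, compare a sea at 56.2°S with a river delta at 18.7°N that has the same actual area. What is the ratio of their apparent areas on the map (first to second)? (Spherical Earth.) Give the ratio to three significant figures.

2.90

Mercator is conformal with k = sec φ, so areal scale = k² = sec²φ.
At 56.2°: sec²(56.2°) = 1/0.5563² = 3.231.
At 18.7°: sec²(18.7°) = 1/0.9472² = 1.115.
Ratio = 3.231/1.115 = cos²(18.7°)/cos²(56.2°) ≈ 2.90.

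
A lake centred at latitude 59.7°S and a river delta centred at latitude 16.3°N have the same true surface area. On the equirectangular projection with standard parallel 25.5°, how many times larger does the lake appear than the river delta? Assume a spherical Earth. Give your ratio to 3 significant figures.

1.90

The equidistant cylindrical projection with φ₀ = 25.5° has h = 1 (meridians true) and k = cos φ₀ / cos φ along parallels.
Areal scale at 59.7°: h·k = 1.000 × 1.789 = 1.789.
Areal scale at 16.3°: h·k = 1.000 × 0.9404 = 0.9404.
Ratio = 1.789/0.9404 ≈ 1.90.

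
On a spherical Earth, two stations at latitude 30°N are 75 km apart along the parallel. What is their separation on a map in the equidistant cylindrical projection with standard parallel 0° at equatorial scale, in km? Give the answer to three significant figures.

In the plate carrée (x = Rλ, y = Rφ), meridians are true-scale (h = 1) and parallels are stretched by k = sec φ.
Along the parallel, k = sec 30° = 1/0.8660 = 1.155.
Map distance = 75 × 1.155 ≈ 86.6 km.

86.6 km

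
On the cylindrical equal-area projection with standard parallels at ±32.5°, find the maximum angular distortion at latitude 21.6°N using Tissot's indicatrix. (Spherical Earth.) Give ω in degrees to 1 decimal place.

11.2°

Cylindrical equal-area (φ₀ = 32.5°): h = cos φ / cos 32.5° along meridians, k = cos 32.5° / cos φ along parallels; h·k = 1.
At 21.6°: h = 1.102, k = 0.9071; principal scales a = 1.102, b = 0.9071.
sin(ω/2) = (a − b)/(a + b) = 0.1953/2.010 = 0.09721, so ω = 2 arcsin(0.09721) ≈ 11.2°.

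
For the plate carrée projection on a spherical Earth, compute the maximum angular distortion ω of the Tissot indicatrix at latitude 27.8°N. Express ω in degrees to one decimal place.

For the equirectangular projection with φ₀ = 0 (plate carrée), h = 1 along meridians and k = sec φ along parallels.
At 27.8°: h = 1.000, k = 1.130; principal scales a = 1.130, b = 1.000.
sin(ω/2) = (a − b)/(a + b) = 0.1305/2.130 = 0.06124, so ω = 2 arcsin(0.06124) ≈ 7.0°.

7.0°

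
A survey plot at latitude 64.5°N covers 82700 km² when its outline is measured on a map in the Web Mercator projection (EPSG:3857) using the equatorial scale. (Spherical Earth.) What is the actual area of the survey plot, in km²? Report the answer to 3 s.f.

15300 km²

For Mercator, h = k = sec φ (a conformal cylindrical projection has a single point scale, 1/cos φ).
Areal scale = k² = sec²φ = 1/cos²(64.5°) = 1/0.4305² = 5.395.
True area = apparent / (areal scale) = 82700 / 5.395 ≈ 15300 km².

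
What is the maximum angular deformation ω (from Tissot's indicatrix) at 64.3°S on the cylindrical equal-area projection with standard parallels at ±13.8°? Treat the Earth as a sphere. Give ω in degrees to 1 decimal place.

A cylindrical equal-area projection with standard parallel φ₀ has meridian scale h = cos φ / cos φ₀ and parallel scale k = cos φ₀ / cos φ (so areas are preserved, h·k = 1).
At 64.3°: h = 0.4465, k = 2.239; principal scales a = 2.239, b = 0.4465.
sin(ω/2) = (a − b)/(a + b) = 1.793/2.686 = 0.6675, so ω = 2 arcsin(0.6675) ≈ 83.7°.

83.7°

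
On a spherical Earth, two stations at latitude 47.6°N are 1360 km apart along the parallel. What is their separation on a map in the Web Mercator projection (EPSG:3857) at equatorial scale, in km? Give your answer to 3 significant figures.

For Mercator, h = k = sec φ (a conformal cylindrical projection has a single point scale, 1/cos φ).
Along the parallel, k = sec 47.6° = 1/0.6743 = 1.483.
Map distance = 1360 × 1.483 ≈ 2020 km.

2020 km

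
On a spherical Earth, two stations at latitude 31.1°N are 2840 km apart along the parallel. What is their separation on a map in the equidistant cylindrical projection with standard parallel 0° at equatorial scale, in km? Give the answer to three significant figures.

In the plate carrée (x = Rλ, y = Rφ), meridians are true-scale (h = 1) and parallels are stretched by k = sec φ.
Along the parallel, k = sec 31.1° = 1/0.8563 = 1.168.
Map distance = 2840 × 1.168 ≈ 3320 km.

3320 km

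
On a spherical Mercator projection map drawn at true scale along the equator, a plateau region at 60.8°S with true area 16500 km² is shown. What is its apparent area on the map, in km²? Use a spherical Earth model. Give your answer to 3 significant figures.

69300 km²

Mercator is conformal, so the point scale is isotropic: h = k = sec φ = 1/cos φ.
Areal scale = k² = sec²φ = 1/cos²(60.8°) = 1/0.4879² = 4.202.
Apparent area = 16500 × 4.202 ≈ 69300 km².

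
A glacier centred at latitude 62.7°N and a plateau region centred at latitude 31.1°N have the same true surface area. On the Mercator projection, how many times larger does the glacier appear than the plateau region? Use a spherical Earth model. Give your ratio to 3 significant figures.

3.49

Mercator areal scale is sec²φ.
At 62.7°: sec²(62.7°) = 1/0.4586² = 4.754.
At 31.1°: sec²(31.1°) = 1/0.8563² = 1.364.
Ratio = 4.754/1.364 = cos²(31.1°)/cos²(62.7°) ≈ 3.49.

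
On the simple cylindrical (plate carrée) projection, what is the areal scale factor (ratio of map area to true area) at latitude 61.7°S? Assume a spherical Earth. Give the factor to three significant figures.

2.11

Plate carrée maps x = Rλ, y = Rφ. The meridian scale is h = 1 and the parallel scale is k = 1/cos φ = sec φ.
Areal scale = h·k = 1 × sec φ; at 61.7°, h = 1.000, k = 2.109, so h·k = 2.109.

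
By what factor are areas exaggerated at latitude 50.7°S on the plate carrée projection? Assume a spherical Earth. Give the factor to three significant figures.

Plate carrée maps x = Rλ, y = Rφ. The meridian scale is h = 1 and the parallel scale is k = 1/cos φ = sec φ.
Areal scale = h·k = 1 × sec φ; at 50.7°, h = 1.000, k = 1.579, so h·k = 1.579.

1.58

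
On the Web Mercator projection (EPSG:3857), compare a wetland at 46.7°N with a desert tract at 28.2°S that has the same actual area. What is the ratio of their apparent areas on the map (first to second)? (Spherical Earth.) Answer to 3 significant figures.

1.65

Mercator is conformal with k = sec φ, so areal scale = k² = sec²φ.
At 46.7°: sec²(46.7°) = 1/0.6858² = 2.126.
At 28.2°: sec²(28.2°) = 1/0.8813² = 1.288.
Ratio = 2.126/1.288 = cos²(28.2°)/cos²(46.7°) ≈ 1.65.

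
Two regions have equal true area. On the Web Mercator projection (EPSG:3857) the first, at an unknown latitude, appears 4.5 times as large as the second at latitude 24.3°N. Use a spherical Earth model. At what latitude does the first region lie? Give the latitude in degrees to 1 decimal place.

For equal true areas on Mercator, apparent areas scale as sec²φ, so the ratio is cos²φ₂ / cos²φ₁.
cos²φ₂ / cos²φ₁ = 4.5  ⇒  cos φ₁ = cos 24.3° / √4.5 = 0.9114/2.121 = 0.4296.
φ₁ = arccos(0.4296) ≈ 64.6°.

64.6°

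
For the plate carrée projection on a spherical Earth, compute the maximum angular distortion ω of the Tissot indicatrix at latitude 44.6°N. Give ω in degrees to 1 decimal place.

For the equirectangular projection with φ₀ = 0 (plate carrée), h = 1 along meridians and k = sec φ along parallels.
At 44.6°: h = 1.000, k = 1.404; principal scales a = 1.404, b = 1.000.
sin(ω/2) = (a − b)/(a + b) = 0.4044/2.404 = 0.1682, so ω = 2 arcsin(0.1682) ≈ 19.4°.

19.4°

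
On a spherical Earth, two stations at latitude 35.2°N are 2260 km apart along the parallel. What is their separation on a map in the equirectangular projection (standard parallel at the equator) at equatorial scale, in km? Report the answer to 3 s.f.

2770 km

For the equirectangular projection with φ₀ = 0 (plate carrée), h = 1 along meridians and k = sec φ along parallels.
Along the parallel, k = sec 35.2° = 1/0.8171 = 1.224.
Map distance = 2260 × 1.224 ≈ 2770 km.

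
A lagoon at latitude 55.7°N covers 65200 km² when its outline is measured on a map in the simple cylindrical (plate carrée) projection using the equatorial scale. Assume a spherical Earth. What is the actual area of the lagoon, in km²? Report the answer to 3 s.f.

36700 km²

For the equirectangular projection with φ₀ = 0 (plate carrée), h = 1 along meridians and k = sec φ along parallels.
Areal scale = h·k = 1 × sec φ; at 55.7°, h = 1.000, k = 1.775, so h·k = 1.775.
True area = apparent / (areal scale) = 65200 / 1.775 ≈ 36700 km².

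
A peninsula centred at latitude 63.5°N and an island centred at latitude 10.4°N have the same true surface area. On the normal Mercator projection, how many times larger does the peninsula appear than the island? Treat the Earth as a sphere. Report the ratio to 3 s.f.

Mercator is conformal with k = sec φ, so areal scale = k² = sec²φ.
At 63.5°: sec²(63.5°) = 1/0.4462² = 5.023.
At 10.4°: sec²(10.4°) = 1/0.9836² = 1.034.
Ratio = 5.023/1.034 = cos²(10.4°)/cos²(63.5°) ≈ 4.86.

4.86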